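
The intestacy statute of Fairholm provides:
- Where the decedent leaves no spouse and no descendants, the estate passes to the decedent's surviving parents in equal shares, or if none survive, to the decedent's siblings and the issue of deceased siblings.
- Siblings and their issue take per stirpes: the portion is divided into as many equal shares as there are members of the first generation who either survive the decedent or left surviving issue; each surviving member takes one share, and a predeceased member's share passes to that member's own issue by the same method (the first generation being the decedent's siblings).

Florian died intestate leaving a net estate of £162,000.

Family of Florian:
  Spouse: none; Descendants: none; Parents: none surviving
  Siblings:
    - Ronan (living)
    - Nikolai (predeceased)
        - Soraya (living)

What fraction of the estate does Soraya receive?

The entire £162,000 passes to the siblings and their issue.
That amount (£162,000) is divided into 2 shares of £81,000: Ronan takes £81,000; Nikolai's £81,000 share passes to Nikolai's issue.
Nikolai's share (£81,000) passes entirely to Soraya.

Soraya receives 1/2 of the estate.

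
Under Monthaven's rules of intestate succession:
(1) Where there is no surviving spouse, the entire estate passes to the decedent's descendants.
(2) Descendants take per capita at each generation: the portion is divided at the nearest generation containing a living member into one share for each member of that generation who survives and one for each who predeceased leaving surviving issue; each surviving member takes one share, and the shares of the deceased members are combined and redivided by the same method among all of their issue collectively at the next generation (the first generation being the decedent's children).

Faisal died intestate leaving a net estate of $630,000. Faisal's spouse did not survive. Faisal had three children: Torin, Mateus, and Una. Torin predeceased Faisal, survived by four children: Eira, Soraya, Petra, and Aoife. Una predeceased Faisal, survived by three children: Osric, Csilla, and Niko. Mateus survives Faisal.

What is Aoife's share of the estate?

Aoife receives $60,000.

The entire $630,000 passes to the descendants.
That amount ($630,000) is divided at the children's generation into 3 shares of $210,000. Mateus takes $210,000. The 2 shares of the deceased (Torin and Una) are combined into a pool of $420,000.
That pool ($420,000) is divided at the grandchildren's generation equally among Eira, Soraya, Petra, Aoife, Osric, Csilla, and Niko: $60,000 each.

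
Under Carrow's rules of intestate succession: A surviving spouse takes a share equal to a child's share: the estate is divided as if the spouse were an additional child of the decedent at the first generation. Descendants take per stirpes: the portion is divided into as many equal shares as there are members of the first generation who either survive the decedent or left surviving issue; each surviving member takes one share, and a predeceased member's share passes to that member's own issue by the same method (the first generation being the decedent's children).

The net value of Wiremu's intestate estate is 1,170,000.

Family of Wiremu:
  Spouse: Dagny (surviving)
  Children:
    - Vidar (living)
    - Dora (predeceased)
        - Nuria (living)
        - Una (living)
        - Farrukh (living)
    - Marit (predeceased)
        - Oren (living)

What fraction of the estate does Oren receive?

Oren receives 1/4 of the estate.

The spouse counts as an additional share at the children's level, so there are 4 primary shares of 292,500. Dagny takes one such share (292,500).
The children's combined portion (877,500) is divided into 3 shares of 292,500: Vidar takes 292,500; Dora's 292,500 share passes to Dora's issue; Marit's 292,500 share passes to Marit's issue.
Dora's share (292,500) is divided into 3 shares of 97,500: Nuria, Una, and Farrukh each take 97,500.
Marit's share (292,500) passes entirely to Oren.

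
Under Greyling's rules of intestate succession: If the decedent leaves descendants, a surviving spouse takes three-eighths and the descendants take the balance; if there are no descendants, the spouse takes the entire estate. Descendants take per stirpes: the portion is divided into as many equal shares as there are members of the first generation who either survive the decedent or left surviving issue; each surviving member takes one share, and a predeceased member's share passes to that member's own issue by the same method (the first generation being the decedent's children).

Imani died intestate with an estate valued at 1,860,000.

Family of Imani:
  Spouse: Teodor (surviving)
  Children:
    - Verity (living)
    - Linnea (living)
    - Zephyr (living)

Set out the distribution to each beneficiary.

Teodor takes three-eighths of 1,860,000 = 697,500. The remaining 1,162,500 passes to the descendants.
The descendants' portion (1,162,500) is divided into 3 shares of 387,500: Verity, Linnea, and Zephyr each take 387,500.

Teodor: 697,500; Verity: 387,500; Linnea: 387,500; Zephyr: 387,500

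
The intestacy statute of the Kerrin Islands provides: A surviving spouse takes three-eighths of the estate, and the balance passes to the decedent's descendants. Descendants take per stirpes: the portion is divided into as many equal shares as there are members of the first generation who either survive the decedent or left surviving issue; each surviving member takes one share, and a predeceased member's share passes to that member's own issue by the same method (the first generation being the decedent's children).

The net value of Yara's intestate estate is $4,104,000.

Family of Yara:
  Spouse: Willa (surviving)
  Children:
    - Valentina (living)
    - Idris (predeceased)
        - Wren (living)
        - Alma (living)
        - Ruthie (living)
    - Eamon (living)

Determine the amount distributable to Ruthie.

Ruthie receives $285,000.

Willa takes three-eighths of $4,104,000 = $1,539,000. The remaining $2,565,000 passes to the descendants.
The descendants' portion ($2,565,000) is divided into 3 shares of $855,000: Valentina and Eamon each take $855,000; Idris's $855,000 share passes to Idris's issue.
Idris's share ($855,000) is divided into 3 shares of $285,000: Wren, Alma, and Ruthie each take $285,000.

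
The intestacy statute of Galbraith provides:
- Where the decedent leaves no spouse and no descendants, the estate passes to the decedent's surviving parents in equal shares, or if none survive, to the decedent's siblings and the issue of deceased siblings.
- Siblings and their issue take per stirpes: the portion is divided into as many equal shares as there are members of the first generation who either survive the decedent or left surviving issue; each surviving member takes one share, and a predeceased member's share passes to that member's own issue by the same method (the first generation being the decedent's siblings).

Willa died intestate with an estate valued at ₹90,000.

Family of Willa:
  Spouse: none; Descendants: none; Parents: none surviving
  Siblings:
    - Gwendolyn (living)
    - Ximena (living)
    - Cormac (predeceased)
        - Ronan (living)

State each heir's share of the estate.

Gwendolyn: ₹30,000; Ximena: ₹30,000; Ronan: ₹30,000

The entire ₹90,000 passes to the siblings and their issue.
That amount (₹90,000) is divided into 3 shares of ₹30,000: Gwendolyn and Ximena each take ₹30,000; Cormac's ₹30,000 share passes to Cormac's issue.
Cormac's share (₹30,000) passes entirely to Ronan.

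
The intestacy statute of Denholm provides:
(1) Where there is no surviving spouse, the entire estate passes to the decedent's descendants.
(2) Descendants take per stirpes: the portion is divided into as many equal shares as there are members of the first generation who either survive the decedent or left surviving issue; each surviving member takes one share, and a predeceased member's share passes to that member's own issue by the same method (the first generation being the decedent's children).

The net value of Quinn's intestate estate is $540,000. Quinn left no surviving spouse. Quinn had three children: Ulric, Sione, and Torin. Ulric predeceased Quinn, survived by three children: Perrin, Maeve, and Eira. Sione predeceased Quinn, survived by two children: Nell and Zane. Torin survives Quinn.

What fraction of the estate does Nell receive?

The entire $540,000 passes to the descendants.
That amount ($540,000) is divided into 3 shares of $180,000: Torin takes $180,000; Ulric's $180,000 share passes to Ulric's issue; Sione's $180,000 share passes to Sione's issue.
Ulric's share ($180,000) is divided into 3 shares of $60,000: Perrin, Maeve, and Eira each take $60,000.
Sione's share ($180,000) is divided into 2 shares of $90,000: Nell and Zane each take $90,000.

Nell receives 1/6 of the estate.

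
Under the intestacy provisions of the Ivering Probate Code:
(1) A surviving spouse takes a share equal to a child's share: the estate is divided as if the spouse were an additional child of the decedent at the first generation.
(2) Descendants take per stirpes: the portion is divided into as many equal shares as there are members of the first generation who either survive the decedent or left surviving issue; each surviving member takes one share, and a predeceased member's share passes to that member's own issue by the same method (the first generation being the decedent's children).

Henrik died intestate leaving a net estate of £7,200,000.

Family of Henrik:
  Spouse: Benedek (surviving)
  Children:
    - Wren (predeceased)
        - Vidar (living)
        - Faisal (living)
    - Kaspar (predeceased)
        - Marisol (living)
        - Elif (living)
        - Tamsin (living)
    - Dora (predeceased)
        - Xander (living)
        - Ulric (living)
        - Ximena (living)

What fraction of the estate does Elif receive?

Elif receives 1/12 of the estate.

The spouse counts as an additional share at the children's level, so there are 4 primary shares of £1,800,000. Benedek takes one such share (£1,800,000).
The children's combined portion (£5,400,000) is divided into 3 shares of £1,800,000: Wren's £1,800,000 share passes to Wren's issue; Kaspar's £1,800,000 share passes to Kaspar's issue; Dora's £1,800,000 share passes to Dora's issue.
Wren's share (£1,800,000) is divided into 2 shares of £900,000: Vidar and Faisal each take £900,000.
Kaspar's share (£1,800,000) is divided into 3 shares of £600,000: Marisol, Elif, and Tamsin each take £600,000.
Dora's share (£1,800,000) is divided into 3 shares of £600,000: Xander, Ulric, and Ximena each take £600,000.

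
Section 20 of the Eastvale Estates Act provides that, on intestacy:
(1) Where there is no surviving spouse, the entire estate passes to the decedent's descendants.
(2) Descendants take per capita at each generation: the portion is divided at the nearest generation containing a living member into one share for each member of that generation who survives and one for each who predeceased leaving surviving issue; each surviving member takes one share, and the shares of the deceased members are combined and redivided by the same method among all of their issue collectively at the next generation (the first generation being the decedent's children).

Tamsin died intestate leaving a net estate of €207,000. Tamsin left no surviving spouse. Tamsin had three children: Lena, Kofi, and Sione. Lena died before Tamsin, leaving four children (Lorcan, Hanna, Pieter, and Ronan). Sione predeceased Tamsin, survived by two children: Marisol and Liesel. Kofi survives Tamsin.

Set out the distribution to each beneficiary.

Lorcan: €23,000; Hanna: €23,000; Pieter: €23,000; Ronan: €23,000; Kofi: €69,000; Marisol: €23,000; Liesel: €23,000

The entire €207,000 passes to the descendants.
That amount (€207,000) is divided at the children's generation into 3 shares of €69,000. Kofi takes €69,000. The 2 shares of the deceased (Lena and Sione) are combined into a pool of €138,000.
That pool (€138,000) is divided at the grandchildren's generation equally among Lorcan, Hanna, Pieter, Ronan, Marisol, and Liesel: €23,000 each.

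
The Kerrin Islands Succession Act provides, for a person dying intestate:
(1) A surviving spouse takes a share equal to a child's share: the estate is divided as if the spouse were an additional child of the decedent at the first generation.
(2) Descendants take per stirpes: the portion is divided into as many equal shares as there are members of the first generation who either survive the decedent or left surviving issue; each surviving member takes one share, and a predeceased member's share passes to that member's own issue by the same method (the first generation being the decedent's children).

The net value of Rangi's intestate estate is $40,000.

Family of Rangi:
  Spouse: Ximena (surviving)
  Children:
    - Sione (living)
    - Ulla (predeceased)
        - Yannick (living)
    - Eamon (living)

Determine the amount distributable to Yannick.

The spouse counts as an additional share at the children's level, so there are 4 primary shares of $10,000. Ximena takes one such share ($10,000).
The children's combined portion ($30,000) is divided into 3 shares of $10,000: Sione and Eamon each take $10,000; Ulla's $10,000 share passes to Ulla's issue.
Ulla's share ($10,000) passes entirely to Yannick.

Yannick receives $10,000.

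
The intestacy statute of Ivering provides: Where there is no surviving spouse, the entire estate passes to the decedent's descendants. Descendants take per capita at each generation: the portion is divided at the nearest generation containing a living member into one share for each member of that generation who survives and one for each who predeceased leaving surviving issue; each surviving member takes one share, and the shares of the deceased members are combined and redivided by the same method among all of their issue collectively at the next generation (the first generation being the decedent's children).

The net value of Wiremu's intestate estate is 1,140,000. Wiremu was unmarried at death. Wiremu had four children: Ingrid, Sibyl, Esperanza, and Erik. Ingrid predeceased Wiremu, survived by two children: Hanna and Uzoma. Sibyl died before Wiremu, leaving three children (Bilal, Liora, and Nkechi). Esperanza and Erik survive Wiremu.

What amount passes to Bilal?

The entire 1,140,000 passes to the descendants.
That amount (1,140,000) is divided at the children's generation into 4 shares of 285,000. Esperanza and Erik each take 285,000. The 2 shares of the deceased (Ingrid and Sibyl) are combined into a pool of 570,000.
That pool (570,000) is divided at the grandchildren's generation equally among Hanna, Uzoma, Bilal, Liora, and Nkechi: 114,000 each.

Bilal receives 114,000.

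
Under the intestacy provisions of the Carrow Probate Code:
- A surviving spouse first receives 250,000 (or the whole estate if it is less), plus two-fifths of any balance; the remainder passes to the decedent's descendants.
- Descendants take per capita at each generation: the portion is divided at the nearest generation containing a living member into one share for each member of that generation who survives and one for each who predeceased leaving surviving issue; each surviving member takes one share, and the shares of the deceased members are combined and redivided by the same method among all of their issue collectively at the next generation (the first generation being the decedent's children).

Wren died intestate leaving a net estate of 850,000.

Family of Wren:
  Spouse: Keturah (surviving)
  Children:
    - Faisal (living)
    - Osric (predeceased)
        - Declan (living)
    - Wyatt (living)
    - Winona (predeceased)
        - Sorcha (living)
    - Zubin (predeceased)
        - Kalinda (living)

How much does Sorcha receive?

Keturah first takes 250,000, leaving a balance of 600,000. Keturah then takes two-fifths of the balance (240,000), for a total of 490,000. The remaining 360,000 passes to the descendants.
The descendants' portion (360,000) is divided at the children's generation into 5 shares of 72,000. Faisal and Wyatt each take 72,000. The 3 shares of the deceased (Osric, Winona, and Zubin) are combined into a pool of 216,000.
That pool (216,000) is divided at the grandchildren's generation equally among Declan, Sorcha, and Kalinda: 72,000 each.

Sorcha receives 72,000.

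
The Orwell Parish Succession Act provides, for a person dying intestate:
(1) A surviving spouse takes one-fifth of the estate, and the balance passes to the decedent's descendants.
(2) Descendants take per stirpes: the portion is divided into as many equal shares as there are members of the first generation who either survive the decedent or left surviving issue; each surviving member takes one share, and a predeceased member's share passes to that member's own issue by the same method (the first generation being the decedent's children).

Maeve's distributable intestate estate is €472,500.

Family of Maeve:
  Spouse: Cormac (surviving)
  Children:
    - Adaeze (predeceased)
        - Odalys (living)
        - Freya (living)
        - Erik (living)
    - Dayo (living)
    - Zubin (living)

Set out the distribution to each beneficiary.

Cormac takes one-fifth of €472,500 = €94,500. The remaining €378,000 passes to the descendants.
The descendants' portion (€378,000) is divided into 3 shares of €126,000: Dayo and Zubin each take €126,000; Adaeze's €126,000 share passes to Adaeze's issue.
Adaeze's share (€126,000) is divided into 3 shares of €42,000: Odalys, Freya, and Erik each take €42,000.

Cormac: €94,500; Odalys: €42,000; Freya: €42,000; Erik: €42,000; Dayo: €126,000; Zubin: €126,000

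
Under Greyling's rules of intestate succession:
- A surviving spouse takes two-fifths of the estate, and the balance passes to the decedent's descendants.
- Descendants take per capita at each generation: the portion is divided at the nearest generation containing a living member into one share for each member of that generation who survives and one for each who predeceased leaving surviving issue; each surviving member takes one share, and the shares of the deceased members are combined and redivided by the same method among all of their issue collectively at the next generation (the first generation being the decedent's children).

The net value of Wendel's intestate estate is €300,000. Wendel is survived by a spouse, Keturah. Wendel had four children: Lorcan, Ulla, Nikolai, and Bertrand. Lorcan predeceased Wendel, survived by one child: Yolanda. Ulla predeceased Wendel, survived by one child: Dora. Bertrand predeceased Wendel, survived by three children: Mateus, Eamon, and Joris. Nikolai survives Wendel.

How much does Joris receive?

Keturah takes two-fifths of €300,000 = €120,000. The remaining €180,000 passes to the descendants.
The descendants' portion (€180,000) is divided at the children's generation into 4 shares of €45,000. Nikolai takes €45,000. The 3 shares of the deceased (Lorcan, Ulla, and Bertrand) are combined into a pool of €135,000.
That pool (€135,000) is divided at the grandchildren's generation equally among Yolanda, Dora, Mateus, Eamon, and Joris: €27,000 each.

Joris receives €27,000.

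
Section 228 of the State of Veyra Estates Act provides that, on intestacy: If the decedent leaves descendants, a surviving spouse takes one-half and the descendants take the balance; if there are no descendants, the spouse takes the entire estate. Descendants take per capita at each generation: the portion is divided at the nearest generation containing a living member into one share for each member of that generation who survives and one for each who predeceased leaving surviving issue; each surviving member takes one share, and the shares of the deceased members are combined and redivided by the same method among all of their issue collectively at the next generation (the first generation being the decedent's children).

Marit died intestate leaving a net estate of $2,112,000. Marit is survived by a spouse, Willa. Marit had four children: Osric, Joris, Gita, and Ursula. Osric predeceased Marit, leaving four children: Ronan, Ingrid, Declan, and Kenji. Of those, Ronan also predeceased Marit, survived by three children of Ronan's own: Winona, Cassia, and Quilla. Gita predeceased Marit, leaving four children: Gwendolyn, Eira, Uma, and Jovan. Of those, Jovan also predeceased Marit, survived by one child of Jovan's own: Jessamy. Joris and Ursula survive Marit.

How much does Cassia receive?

Willa takes one-half of $2,112,000 = $1,056,000. The remaining $1,056,000 passes to the descendants.
The descendants' portion ($1,056,000) is divided at the children's generation into 4 shares of $264,000. Joris and Ursula each take $264,000. The 2 shares of the deceased (Osric and Gita) are combined into a pool of $528,000.
That pool ($528,000) is divided at the grandchildren's generation into 8 shares of $66,000. Ingrid, Declan, Kenji, Gwendolyn, Eira, and Uma each take $66,000. The 2 shares of the deceased (Ronan and Jovan) are combined into a pool of $132,000.
That pool ($132,000) is divided at the great-grandchildren's generation equally among Winona, Cassia, Quilla, and Jessamy: $33,000 each.

Cassia receives $33,000.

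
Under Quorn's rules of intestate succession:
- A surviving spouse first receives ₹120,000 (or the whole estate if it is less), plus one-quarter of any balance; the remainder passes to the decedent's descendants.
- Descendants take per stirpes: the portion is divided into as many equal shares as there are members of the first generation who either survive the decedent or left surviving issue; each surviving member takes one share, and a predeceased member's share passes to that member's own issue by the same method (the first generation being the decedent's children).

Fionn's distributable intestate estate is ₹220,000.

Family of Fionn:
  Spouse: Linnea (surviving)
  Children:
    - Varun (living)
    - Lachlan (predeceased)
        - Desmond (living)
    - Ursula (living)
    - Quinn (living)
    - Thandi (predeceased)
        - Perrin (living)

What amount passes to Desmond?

Desmond receives ₹15,000.

Linnea first takes ₹120,000, leaving a balance of ₹100,000. Linnea then takes one-quarter of the balance (₹25,000), for a total of ₹145,000. The remaining ₹75,000 passes to the descendants.
The descendants' portion (₹75,000) is divided into 5 shares of ₹15,000: Varun, Ursula, and Quinn each take ₹15,000; Lachlan's ₹15,000 share passes to Lachlan's issue; Thandi's ₹15,000 share passes to Thandi's issue.
Lachlan's share (₹15,000) passes entirely to Desmond.
Thandi's share (₹15,000) passes entirely to Perrin.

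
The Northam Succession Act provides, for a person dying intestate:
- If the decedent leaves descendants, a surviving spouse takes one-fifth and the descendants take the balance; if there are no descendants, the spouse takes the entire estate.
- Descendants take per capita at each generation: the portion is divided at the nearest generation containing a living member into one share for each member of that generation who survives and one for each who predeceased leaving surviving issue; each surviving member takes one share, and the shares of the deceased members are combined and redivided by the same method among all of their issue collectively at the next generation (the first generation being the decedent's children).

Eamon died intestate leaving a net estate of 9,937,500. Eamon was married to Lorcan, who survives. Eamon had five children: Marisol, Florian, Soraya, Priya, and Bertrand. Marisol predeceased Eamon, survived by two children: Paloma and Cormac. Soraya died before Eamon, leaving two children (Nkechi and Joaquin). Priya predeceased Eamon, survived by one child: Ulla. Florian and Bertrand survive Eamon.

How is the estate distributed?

Lorcan takes one-fifth of 9,937,500 = 1,987,500. The remaining 7,950,000 passes to the descendants.
The descendants' portion (7,950,000) is divided at the children's generation into 5 shares of 1,590,000. Florian and Bertrand each take 1,590,000. The 3 shares of the deceased (Marisol, Soraya, and Priya) are combined into a pool of 4,770,000.
That pool (4,770,000) is divided at the grandchildren's generation equally among Paloma, Cormac, Nkechi, Joaquin, and Ulla: 954,000 each.

Lorcan: 1,987,500; Paloma: 954,000; Cormac: 954,000; Florian: 1,590,000; Nkechi: 954,000; Joaquin: 954,000; Ulla: 954,000; Bertrand: 1,590,000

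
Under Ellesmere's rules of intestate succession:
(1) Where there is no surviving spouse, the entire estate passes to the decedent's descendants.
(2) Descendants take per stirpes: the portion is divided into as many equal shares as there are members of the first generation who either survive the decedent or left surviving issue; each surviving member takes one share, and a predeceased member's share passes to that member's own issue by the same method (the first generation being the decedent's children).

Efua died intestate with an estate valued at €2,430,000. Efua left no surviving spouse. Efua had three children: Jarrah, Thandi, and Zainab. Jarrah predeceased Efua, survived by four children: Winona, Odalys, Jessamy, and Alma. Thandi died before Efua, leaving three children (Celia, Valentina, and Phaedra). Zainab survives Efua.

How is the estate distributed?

The entire €2,430,000 passes to the descendants.
That amount (€2,430,000) is divided into 3 shares of €810,000: Zainab takes €810,000; Jarrah's €810,000 share passes to Jarrah's issue; Thandi's €810,000 share passes to Thandi's issue.
Jarrah's share (€810,000) is divided into 4 shares of €202,500: Winona, Odalys, Jessamy, and Alma each take €202,500.
Thandi's share (€810,000) is divided into 3 shares of €270,000: Celia, Valentina, and Phaedra each take €270,000.

Winona: €202,500; Odalys: €202,500; Jessamy: €202,500; Alma: €202,500; Celia: €270,000; Valentina: €270,000; Phaedra: €270,000; Zainab: €810,000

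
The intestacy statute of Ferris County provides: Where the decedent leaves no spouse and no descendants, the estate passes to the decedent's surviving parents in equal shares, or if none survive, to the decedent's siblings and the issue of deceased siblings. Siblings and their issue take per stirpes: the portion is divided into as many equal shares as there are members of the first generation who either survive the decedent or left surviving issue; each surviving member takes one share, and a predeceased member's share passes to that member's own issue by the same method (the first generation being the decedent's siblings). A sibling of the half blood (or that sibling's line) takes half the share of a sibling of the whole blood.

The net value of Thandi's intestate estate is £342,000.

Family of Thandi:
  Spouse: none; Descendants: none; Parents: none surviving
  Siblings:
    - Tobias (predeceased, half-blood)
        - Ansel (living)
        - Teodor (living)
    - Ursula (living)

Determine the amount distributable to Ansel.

The entire £342,000 passes to the siblings and their issue.
Counting each half-blood sibling's line as half a unit, there are 3/2 units in £342,000, so one unit is £228,000. Whole-blood lines (Ursula) take £228,000 each; half-blood lines (Tobias) take £114,000 each.
Tobias's share (£114,000) is divided into 2 shares of £57,000: Ansel and Teodor each take £57,000.

Ansel receives £57,000.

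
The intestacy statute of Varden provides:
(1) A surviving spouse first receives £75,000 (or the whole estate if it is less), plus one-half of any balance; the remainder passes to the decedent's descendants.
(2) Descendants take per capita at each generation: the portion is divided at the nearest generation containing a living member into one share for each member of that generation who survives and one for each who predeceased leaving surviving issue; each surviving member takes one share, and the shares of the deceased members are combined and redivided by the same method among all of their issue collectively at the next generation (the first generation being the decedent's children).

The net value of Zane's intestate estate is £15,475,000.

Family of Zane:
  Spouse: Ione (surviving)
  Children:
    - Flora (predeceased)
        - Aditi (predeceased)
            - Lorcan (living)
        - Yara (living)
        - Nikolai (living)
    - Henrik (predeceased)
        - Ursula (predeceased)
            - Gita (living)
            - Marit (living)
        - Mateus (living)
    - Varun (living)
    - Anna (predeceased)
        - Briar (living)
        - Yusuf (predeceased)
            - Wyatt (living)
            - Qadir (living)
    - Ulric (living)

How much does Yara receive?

Yara receives £660,000.

Ione first takes £75,000, leaving a balance of £15,400,000. Ione then takes one-half of the balance (£7,700,000), for a total of £7,775,000. The remaining £7,700,000 passes to the descendants.
The descendants' portion (£7,700,000) is divided at the children's generation into 5 shares of £1,540,000. Varun and Ulric each take £1,540,000. The 3 shares of the deceased (Flora, Henrik, and Anna) are combined into a pool of £4,620,000.
That pool (£4,620,000) is divided at the grandchildren's generation into 7 shares of £660,000. Yara, Nikolai, Mateus, and Briar each take £660,000. The 3 shares of the deceased (Aditi, Ursula, and Yusuf) are combined into a pool of £1,980,000.
That pool (£1,980,000) is divided at the great-grandchildren's generation equally among Lorcan, Gita, Marit, Wyatt, and Qadir: £396,000 each.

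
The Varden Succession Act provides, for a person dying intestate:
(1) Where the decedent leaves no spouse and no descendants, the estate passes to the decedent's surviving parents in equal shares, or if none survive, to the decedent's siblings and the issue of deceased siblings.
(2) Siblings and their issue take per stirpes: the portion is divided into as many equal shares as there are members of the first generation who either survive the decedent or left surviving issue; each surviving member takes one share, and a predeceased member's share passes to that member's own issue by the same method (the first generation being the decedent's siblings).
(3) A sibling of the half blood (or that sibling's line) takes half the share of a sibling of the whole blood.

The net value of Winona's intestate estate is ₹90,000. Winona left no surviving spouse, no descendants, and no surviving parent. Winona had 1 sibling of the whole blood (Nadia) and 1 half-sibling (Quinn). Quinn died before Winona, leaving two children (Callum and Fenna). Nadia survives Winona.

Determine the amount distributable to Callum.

The entire ₹90,000 passes to the siblings and their issue.
Counting each half-blood sibling's line as half a unit, there are 3/2 units in ₹90,000, so one unit is ₹60,000. Whole-blood lines (Nadia) take ₹60,000 each; half-blood lines (Quinn) take ₹30,000 each.
Quinn's share (₹30,000) is divided into 2 shares of ₹15,000: Callum and Fenna each take ₹15,000.

Callum receives ₹15,000.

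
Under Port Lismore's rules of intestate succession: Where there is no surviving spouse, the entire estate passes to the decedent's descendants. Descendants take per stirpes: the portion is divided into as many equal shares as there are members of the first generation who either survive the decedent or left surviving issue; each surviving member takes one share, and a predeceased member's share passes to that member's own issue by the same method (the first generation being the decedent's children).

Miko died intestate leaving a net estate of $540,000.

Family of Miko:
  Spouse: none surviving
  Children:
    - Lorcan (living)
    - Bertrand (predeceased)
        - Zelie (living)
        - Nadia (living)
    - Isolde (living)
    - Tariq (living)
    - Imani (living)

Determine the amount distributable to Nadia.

Nadia receives $54,000.

The entire $540,000 passes to the descendants.
That amount ($540,000) is divided into 5 shares of $108,000: Lorcan, Isolde, Tariq, and Imani each take $108,000; Bertrand's $108,000 share passes to Bertrand's issue.
Bertrand's share ($108,000) is divided into 2 shares of $54,000: Zelie and Nadia each take $54,000.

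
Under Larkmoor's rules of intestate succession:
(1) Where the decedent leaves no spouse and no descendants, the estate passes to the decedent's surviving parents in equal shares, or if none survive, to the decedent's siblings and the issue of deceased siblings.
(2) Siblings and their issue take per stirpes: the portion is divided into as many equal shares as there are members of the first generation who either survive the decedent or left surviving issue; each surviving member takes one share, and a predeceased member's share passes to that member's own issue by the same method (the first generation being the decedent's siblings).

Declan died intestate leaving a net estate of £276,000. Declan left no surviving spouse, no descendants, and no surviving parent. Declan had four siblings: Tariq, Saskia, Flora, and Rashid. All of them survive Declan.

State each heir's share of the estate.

The entire £276,000 passes to the siblings and their issue.
That amount (£276,000) is divided into 4 shares of £69,000: Tariq, Saskia, Flora, and Rashid each take £69,000.

Tariq: £69,000; Saskia: £69,000; Flora: £69,000; Rashid: £69,000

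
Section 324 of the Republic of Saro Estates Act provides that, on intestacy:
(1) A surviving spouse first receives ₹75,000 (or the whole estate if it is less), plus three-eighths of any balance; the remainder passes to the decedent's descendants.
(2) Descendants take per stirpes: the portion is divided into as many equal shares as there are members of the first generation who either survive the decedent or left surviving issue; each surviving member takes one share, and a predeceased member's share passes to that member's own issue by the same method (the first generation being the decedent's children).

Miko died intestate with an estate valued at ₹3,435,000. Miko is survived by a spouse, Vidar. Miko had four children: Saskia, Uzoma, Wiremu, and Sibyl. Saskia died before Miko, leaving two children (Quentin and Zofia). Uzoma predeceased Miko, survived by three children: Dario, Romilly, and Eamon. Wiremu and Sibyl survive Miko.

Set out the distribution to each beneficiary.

Vidar first takes ₹75,000, leaving a balance of ₹3,360,000. Vidar then takes three-eighths of the balance (₹1,260,000), for a total of ₹1,335,000. The remaining ₹2,100,000 passes to the descendants.
The descendants' portion (₹2,100,000) is divided into 4 shares of ₹525,000: Wiremu and Sibyl each take ₹525,000; Saskia's ₹525,000 share passes to Saskia's issue; Uzoma's ₹525,000 share passes to Uzoma's issue.
Saskia's share (₹525,000) is divided into 2 shares of ₹262,500: Quentin and Zofia each take ₹262,500.
Uzoma's share (₹525,000) is divided into 3 shares of ₹175,000: Dario, Romilly, and Eamon each take ₹175,000.

Vidar: ₹1,335,000; Quentin: ₹262,500; Zofia: ₹262,500; Dario: ₹175,000; Romilly: ₹175,000; Eamon: ₹175,000; Wiremu: ₹525,000; Sibyl: ₹525,000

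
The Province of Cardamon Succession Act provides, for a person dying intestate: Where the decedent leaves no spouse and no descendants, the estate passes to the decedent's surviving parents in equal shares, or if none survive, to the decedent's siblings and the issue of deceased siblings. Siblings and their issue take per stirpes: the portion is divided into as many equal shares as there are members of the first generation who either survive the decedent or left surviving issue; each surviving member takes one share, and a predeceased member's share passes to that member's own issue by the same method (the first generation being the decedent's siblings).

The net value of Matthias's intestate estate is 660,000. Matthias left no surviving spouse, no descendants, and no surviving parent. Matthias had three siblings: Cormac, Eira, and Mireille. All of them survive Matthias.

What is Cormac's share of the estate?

Cormac receives 220,000.

The entire 660,000 passes to the siblings and their issue.
That amount (660,000) is divided into 3 shares of 220,000: Cormac, Eira, and Mireille each take 220,000.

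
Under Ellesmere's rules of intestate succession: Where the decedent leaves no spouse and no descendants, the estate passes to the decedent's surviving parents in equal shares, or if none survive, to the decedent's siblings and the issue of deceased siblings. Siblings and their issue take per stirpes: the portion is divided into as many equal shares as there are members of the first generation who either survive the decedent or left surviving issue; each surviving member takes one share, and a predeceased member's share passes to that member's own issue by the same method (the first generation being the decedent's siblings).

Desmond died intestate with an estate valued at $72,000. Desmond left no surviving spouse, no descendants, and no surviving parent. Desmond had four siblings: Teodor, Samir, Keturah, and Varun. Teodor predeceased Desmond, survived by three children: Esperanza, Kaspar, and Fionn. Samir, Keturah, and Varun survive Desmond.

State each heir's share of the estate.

Esperanza: $6,000; Kaspar: $6,000; Fionn: $6,000; Samir: $18,000; Keturah: $18,000; Varun: $18,000

The entire $72,000 passes to the siblings and their issue.
That amount ($72,000) is divided into 4 shares of $18,000: Samir, Keturah, and Varun each take $18,000; Teodor's $18,000 share passes to Teodor's issue.
Teodor's share ($18,000) is divided into 3 shares of $6,000: Esperanza, Kaspar, and Fionn each take $6,000.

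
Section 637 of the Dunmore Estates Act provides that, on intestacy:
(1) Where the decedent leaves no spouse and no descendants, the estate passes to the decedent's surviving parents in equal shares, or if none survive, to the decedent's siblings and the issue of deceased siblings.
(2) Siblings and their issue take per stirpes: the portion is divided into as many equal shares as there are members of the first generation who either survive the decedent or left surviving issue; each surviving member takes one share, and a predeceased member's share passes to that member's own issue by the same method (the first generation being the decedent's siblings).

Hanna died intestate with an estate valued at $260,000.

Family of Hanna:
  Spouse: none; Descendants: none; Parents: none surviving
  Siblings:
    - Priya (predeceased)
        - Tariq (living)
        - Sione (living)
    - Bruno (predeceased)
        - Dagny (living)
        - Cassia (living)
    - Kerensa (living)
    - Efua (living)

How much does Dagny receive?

The entire $260,000 passes to the siblings and their issue.
That amount ($260,000) is divided into 4 shares of $65,000: Kerensa and Efua each take $65,000; Priya's $65,000 share passes to Priya's issue; Bruno's $65,000 share passes to Bruno's issue.
Priya's share ($65,000) is divided into 2 shares of $32,500: Tariq and Sione each take $32,500.
Bruno's share ($65,000) is divided into 2 shares of $32,500: Dagny and Cassia each take $32,500.

Dagny receives $32,500.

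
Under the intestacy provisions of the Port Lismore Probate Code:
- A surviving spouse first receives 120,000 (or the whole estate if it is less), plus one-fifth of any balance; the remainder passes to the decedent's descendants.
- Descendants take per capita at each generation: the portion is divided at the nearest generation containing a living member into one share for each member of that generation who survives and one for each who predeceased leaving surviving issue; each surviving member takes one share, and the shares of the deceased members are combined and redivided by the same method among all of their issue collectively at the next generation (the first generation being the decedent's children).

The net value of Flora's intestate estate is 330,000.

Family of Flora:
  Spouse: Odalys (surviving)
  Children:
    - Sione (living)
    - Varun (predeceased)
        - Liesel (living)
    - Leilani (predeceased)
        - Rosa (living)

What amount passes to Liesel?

Liesel receives 56,000.

Odalys first takes 120,000, leaving a balance of 210,000. Odalys then takes one-fifth of the balance (42,000), for a total of 162,000. The remaining 168,000 passes to the descendants.
The descendants' portion (168,000) is divided at the children's generation into 3 shares of 56,000. Sione takes 56,000. The 2 shares of the deceased (Varun and Leilani) are combined into a pool of 112,000.
That pool (112,000) is divided at the grandchildren's generation equally among Liesel and Rosa: 56,000 each.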